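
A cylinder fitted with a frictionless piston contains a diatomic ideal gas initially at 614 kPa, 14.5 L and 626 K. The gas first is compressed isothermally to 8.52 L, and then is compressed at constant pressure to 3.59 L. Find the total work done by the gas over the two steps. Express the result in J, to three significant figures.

W_total ≈ -9890 J

Step 1 (isothermal): W = P₁V₁ ln(V₂/V₁) = (8903) ln(8.52/14.5) = -4734 J.
After step 1: P = 1045 kPa, V = 8.52 L, T = 626 K.
Step 2 (isobaric): W = PΔV = (1045 kPa)(3.59 − 8.52 L) = -5152 J.
W_total = -4734 − 5152 = -9886 J.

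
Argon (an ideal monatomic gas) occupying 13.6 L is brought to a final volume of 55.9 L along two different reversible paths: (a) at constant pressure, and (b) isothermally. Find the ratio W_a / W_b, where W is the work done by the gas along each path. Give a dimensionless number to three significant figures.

W_a / W_b ≈ 2.20

Path (a) isobaric: W = P₁(V₂ − V₁) → W_a/(P₁V₁) = 3.11.
Path (b) isothermal: W = P₁V₁ ln(V₂/V₁) → W_b/(P₁V₁) = 1.413.
W_a / W_b = 3.11 / 1.413 = 2.2.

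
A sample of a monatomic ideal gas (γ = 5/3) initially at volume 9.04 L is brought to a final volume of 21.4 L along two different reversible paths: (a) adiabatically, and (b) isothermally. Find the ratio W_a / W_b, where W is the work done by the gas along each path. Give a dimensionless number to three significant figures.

Path (a) adiabatic: W = P₁V₁(1 − (V₁/V₂)^(γ−1))/(γ−1) → W_a/(P₁V₁) = 0.6555.
Path (b) isothermal: W = P₁V₁ ln(V₂/V₁) → W_b/(P₁V₁) = 0.8617.
W_a / W_b = 0.6555 / 0.8617 = 0.7607.

W_a / W_b ≈ 0.761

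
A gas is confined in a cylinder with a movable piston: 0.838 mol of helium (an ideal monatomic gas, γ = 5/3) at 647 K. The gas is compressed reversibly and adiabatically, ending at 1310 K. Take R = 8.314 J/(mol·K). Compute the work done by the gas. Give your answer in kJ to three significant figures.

Adiabatic ⇒ Q = 0, so W_by = −ΔU = nCᵥ(T₁ − T₂).
Cᵥ = 3R/2 = 12.47 J/(mol·K).
W = (0.838)(12.47)(647 − 1310) = -6929 J.

W ≈ -6.93 kJ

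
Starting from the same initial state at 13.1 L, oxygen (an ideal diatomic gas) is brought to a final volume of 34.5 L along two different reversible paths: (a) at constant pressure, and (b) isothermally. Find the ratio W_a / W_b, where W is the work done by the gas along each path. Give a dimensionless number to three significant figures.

W_a / W_b ≈ 1.69

Path (a) isobaric: W = P₁(V₂ − V₁) → W_a/(P₁V₁) = 1.634.
Path (b) isothermal: W = P₁V₁ ln(V₂/V₁) → W_b/(P₁V₁) = 0.9683.
W_a / W_b = 1.634 / 0.9683 = 1.687.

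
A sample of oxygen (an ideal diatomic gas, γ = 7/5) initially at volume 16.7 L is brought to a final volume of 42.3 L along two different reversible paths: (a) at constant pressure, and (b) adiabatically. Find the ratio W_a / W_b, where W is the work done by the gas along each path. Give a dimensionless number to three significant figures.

W_a / W_b ≈ 1.97

Path (a) isobaric: W = P₁(V₂ − V₁) → W_a/(P₁V₁) = 1.533.
Path (b) adiabatic: W = P₁V₁(1 − (V₁/V₂)^(γ−1))/(γ−1) → W_b/(P₁V₁) = 0.7762.
W_a / W_b = 1.533 / 0.7762 = 1.975.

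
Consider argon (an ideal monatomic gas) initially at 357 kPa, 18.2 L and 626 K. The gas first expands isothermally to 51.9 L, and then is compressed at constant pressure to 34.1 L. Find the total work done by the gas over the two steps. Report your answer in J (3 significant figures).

W_total ≈ 4580 J

Step 1 (isothermal): W = P₁V₁ ln(V₂/V₁) = (6497) ln(51.9/18.2) = 6809 J.
After step 1: P = 125.2 kPa, V = 51.9 L, T = 626 K.
Step 2 (isobaric): W = PΔV = (125.2 kPa)(34.1 − 51.9 L) = -2228 J.
W_total = 6809 − 2228 = 4580 J.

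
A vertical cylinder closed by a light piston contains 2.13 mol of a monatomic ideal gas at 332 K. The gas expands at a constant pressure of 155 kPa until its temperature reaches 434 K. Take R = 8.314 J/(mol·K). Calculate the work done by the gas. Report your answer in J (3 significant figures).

Isobaric: W = P ΔV = nR ΔT.
W = (2.13)(8.314)(434 − 332) = 1806 J.

W ≈ 1810 J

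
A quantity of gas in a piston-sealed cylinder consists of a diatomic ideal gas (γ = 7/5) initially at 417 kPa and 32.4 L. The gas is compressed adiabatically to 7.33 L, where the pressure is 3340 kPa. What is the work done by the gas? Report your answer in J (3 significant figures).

Adiabatic: W = (P₁V₁ − P₂V₂)/(γ − 1) with γ = 7/5.
P₁V₁ = 13511 J, P₂V₂ = 24482 J.
W = (13511 − 24482) / 0.4 = -27429 J.

W ≈ -27400 J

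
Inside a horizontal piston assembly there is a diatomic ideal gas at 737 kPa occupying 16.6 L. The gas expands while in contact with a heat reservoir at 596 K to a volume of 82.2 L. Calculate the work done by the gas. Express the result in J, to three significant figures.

W ≈ 19600 J

Isothermal: W = nRT ln(V₂/V₁) = P₁V₁ ln(V₂/V₁).
P₁V₁ = (737 kPa)(16.6 L) = 12234 J.
W = 12234 × ln(82.2/16.6) = 12234 × 1.6
W_by_gas = 19572 J.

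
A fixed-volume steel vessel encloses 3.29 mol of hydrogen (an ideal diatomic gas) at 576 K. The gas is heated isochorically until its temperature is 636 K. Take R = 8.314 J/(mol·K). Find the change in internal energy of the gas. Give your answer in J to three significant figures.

ΔU ≈ 4100 J

Constant volume ⇒ W = 0, so Q = ΔU = nCᵥΔT with Cᵥ = 5R/2 = 20.79 J/(mol·K).
ΔU = (3.29)(20.79)(636 − 576) = 4103 J.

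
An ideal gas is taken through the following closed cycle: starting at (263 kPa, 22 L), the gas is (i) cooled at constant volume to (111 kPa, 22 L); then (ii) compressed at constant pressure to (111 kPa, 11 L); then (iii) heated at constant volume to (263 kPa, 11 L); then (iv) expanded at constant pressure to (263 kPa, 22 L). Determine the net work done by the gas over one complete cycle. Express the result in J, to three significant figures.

W_net ≈ 1670 J

Constant-volume legs do no work.
W(ii) = (111)(11 − 22) = -1221 J; W(iv) = (263)(22 − 11) = 2893 J.
W_net = -1221 + 2893 = 1672 J (the clockwise enclosed area).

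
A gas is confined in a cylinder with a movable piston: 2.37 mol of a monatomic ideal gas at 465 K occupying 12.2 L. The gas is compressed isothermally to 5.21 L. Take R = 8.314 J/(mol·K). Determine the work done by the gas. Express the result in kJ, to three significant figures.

W ≈ -7.80 kJ

Isothermal: W = nRT ln(V₂/V₁).
W = (2.37)(8.314)(465) × ln(5.21/12.2)
  = 9162 × -0.8509
W_by_gas = -7796 J.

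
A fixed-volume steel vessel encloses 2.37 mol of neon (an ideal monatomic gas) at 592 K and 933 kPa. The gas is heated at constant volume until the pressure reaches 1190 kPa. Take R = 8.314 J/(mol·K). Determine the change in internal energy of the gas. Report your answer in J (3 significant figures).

ΔU ≈ 4820 J

Constant volume ⇒ W = 0, so Q = ΔU = nCᵥΔT with Cᵥ = 3R/2 = 12.47 J/(mol·K).
At constant V, T₂/T₁ = P₂/P₁ ⇒ ΔT = T₁(P₂/P₁ − 1) = 592·(1190/933 − 1) = 163.1 K.
ΔU = (2.37)(12.47)(163.1) = 4820 J.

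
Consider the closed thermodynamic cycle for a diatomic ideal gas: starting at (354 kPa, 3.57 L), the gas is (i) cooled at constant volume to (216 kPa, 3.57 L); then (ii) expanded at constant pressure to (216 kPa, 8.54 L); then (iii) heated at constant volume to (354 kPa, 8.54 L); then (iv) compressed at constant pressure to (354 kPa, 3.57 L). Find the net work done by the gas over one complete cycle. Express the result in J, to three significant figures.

W_net ≈ -686 J

Constant-volume legs do no work.
W(ii) = (216)(8.54 − 3.57) = 1074 J; W(iv) = (354)(3.57 − 8.54) = -1759 J.
W_net = 1074 − 1759 = -685.9 J (the counter-clockwise enclosed area).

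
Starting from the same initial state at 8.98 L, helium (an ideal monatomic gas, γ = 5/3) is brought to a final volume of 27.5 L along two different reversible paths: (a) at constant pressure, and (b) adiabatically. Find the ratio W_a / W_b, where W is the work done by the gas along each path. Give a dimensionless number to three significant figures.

Path (a) isobaric: W = P₁(V₂ − V₁) → W_a/(P₁V₁) = 2.062.
Path (b) adiabatic: W = P₁V₁(1 − (V₁/V₂)^(γ−1))/(γ−1) → W_b/(P₁V₁) = 0.7887.
W_a / W_b = 2.062 / 0.7887 = 2.615.

W_a / W_b ≈ 2.61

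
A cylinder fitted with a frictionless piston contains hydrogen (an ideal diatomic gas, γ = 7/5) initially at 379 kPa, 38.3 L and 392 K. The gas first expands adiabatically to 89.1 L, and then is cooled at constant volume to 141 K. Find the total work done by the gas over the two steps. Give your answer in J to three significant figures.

Step 1 (adiabatic): W = (P₁V₁ − P₂V₂)/(γ−1) = (14516 − 10355)/0.4 = 10401 J.
Step 2 (isochoric): W = 0 (constant volume).
W_total = 10401 + 0 = 10401 J.

W_total ≈ 10400 J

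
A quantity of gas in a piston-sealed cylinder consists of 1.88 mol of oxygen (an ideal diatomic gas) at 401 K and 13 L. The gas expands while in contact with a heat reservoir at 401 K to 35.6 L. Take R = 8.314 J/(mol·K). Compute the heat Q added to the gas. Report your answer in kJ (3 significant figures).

Q ≈ 6.31 kJ

Isothermal ⇒ ΔU = 0, so Q = W = nRT ln(V₂/V₁).
Q = (1.88)(8.314)(401) ln(35.6/13) = 6268 × 1.007 = 6314 J.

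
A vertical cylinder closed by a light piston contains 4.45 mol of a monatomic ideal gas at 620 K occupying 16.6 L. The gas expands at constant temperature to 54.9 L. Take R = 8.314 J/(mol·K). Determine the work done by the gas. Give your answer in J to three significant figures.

Isothermal: W = nRT ln(V₂/V₁).
W = (4.45)(8.314)(620) × ln(54.9/16.6)
  = 22938 × 1.196
W_by_gas = 27437 J.

W ≈ 27400 J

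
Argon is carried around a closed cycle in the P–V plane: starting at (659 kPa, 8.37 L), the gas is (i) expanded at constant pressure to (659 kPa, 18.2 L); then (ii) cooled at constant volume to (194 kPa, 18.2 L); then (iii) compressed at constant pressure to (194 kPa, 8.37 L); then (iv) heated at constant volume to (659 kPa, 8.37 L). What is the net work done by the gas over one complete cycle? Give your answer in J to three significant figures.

Constant-volume legs do no work.
W(i) = (659)(18.2 − 8.37) = 6478 J; W(iii) = (194)(8.37 − 18.2) = -1907 J.
W_net = 6478 − 1907 = 4571 J (the clockwise enclosed area).

W_net ≈ 4570 J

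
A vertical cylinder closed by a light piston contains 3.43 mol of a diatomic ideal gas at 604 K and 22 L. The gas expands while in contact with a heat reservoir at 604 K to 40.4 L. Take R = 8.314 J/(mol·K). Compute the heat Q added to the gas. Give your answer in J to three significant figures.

Q ≈ 10500 J

Isothermal ⇒ ΔU = 0, so Q = W = nRT ln(V₂/V₁).
Q = (3.43)(8.314)(604) ln(40.4/22) = 17224 × 0.6078 = 10469 J.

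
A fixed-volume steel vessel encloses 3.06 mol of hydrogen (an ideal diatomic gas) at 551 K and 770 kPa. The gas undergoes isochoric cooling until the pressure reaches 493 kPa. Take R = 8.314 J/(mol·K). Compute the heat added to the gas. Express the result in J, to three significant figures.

Constant volume ⇒ W = 0, so Q = ΔU = nCᵥΔT with Cᵥ = 5R/2 = 20.79 J/(mol·K).
At constant V, T₂/T₁ = P₂/P₁ ⇒ ΔT = T₁(P₂/P₁ − 1) = 551·(493/770 − 1) = -198.2 K.
ΔU = (3.06)(20.79)(-198.2) = -12607 J.

Q ≈ -12600 J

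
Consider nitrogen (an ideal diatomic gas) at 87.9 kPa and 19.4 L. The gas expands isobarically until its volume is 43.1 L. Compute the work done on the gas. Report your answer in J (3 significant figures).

W ≈ -2080 J

Isobaric: W = P ΔV.
W = (87.9 kPa)(43.1 − 19.4 L) = (87.9)(23.7) = 2083 J.
Work on gas = −W_by = -2083 J.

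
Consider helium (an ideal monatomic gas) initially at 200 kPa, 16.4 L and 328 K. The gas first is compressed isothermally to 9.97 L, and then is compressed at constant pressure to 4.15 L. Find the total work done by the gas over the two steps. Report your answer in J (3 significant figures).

Step 1 (isothermal): W = P₁V₁ ln(V₂/V₁) = (3280) ln(9.97/16.4) = -1632 J.
After step 1: P = 329 kPa, V = 9.97 L, T = 328 K.
Step 2 (isobaric): W = PΔV = (329 kPa)(4.15 − 9.97 L) = -1915 J.
W_total = -1632 − 1915 = -3547 J.

W_total ≈ -3550 J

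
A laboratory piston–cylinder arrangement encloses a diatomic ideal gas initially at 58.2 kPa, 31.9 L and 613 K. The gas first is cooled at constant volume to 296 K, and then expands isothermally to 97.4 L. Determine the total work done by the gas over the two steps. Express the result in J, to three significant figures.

W_total ≈ 1000 J

Step 1 (isochoric): W = 0 (constant volume).
After step 1: P = 28.1 kPa (V unchanged).
Step 2 (isothermal): W = P₁V₁ ln(V₂/V₁) = (896.5) ln(97.4/31.9) = 1001 J.
W_total = 0 + 1001 = 1001 J.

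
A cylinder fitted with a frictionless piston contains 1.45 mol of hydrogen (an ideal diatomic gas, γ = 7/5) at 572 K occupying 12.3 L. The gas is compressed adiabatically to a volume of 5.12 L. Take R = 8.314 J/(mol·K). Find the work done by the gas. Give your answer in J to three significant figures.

W ≈ -7240 J

Adiabatic: TV^(γ−1) = const with γ = 7/5.
T₂ = T₁ (V₁/V₂)^(γ−1) = 572 × (12.3/5.12)^0.4 = 572 × 1.42 = 812.2 K.
W_by = nCᵥ(T₁ − T₂) = (1.45)(20.79)(572 − 812.2) = -7238 J.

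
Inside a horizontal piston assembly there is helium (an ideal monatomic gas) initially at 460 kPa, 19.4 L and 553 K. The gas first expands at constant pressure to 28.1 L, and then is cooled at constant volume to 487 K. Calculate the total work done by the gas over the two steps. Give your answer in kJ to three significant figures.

Step 1 (isobaric): W = PΔV = (460 kPa)(28.1 − 19.4 L) = 4002 J.
Step 2 (isochoric): W = 0 (constant volume).
W_total = 4002 + 0 = 4002 J.

W_total ≈ 4.00 kJ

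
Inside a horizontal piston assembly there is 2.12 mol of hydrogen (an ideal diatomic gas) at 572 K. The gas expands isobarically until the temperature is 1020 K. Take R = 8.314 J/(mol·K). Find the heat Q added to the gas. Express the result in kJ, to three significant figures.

Q ≈ 27.6 kJ

Isobaric: W = nRΔT = (2.12)(8.314)(448) = 7896 J.
ΔU = nCᵥΔT with Cᵥ = 5R/2: ΔU = (2.12)(20.79)(448) = 19741 J.
Q = ΔU + W = 19741 + 7896 = 27637 J.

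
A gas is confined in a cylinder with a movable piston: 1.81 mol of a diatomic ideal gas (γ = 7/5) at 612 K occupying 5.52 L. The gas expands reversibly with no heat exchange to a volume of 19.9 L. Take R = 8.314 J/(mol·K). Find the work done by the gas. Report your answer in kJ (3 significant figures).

W ≈ 9.24 kJ

Adiabatic: TV^(γ−1) = const with γ = 7/5.
T₂ = T₁ (V₁/V₂)^(γ−1) = 612 × (5.52/19.9)^0.4 = 612 × 0.5987 = 366.4 K.
W_by = nCᵥ(T₁ − T₂) = (1.81)(20.79)(612 − 366.4) = 9239 J.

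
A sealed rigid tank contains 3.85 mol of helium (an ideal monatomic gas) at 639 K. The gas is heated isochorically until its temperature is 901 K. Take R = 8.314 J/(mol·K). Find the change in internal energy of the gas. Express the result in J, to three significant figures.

ΔU ≈ 12600 J

Constant volume ⇒ W = 0, so Q = ΔU = nCᵥΔT with Cᵥ = 3R/2 = 12.47 J/(mol·K).
ΔU = (3.85)(12.47)(901 − 639) = 12579 J.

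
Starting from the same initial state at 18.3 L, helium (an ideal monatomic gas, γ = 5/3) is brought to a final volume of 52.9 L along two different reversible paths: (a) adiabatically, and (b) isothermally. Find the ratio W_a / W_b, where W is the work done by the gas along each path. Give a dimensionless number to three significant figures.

W_a / W_b ≈ 0.717

Path (a) adiabatic: W = P₁V₁(1 − (V₁/V₂)^(γ−1))/(γ−1) → W_a/(P₁V₁) = 0.7608.
Path (b) isothermal: W = P₁V₁ ln(V₂/V₁) → W_b/(P₁V₁) = 1.062.
W_a / W_b = 0.7608 / 1.062 = 0.7167.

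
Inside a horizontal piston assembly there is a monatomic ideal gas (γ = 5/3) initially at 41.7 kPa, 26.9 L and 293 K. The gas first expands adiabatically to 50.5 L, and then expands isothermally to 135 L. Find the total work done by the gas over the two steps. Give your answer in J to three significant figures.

Step 1 (adiabatic): W = (P₁V₁ − P₂V₂)/(γ−1) = (1122 − 737.1)/0.667 = 576.9 J.
After step 1: P = 14.6 kPa, V = 50.5 L, T = 192.5 K.
Step 2 (isothermal): W = P₁V₁ ln(V₂/V₁) = (737.1) ln(135/50.5) = 724.8 J.
W_total = 576.9 + 724.8 = 1302 J.

W_total ≈ 1300 J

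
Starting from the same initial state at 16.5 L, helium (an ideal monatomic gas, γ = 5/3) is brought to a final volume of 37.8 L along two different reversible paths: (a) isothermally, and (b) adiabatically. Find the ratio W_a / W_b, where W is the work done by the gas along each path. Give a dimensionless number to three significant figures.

W_a / W_b ≈ 1.30

Path (a) isothermal: W = P₁V₁ ln(V₂/V₁) → W_a/(P₁V₁) = 0.8289.
Path (b) adiabatic: W = P₁V₁(1 − (V₁/V₂)^(γ−1))/(γ−1) → W_b/(P₁V₁) = 0.6369.
W_a / W_b = 0.8289 / 0.6369 = 1.302.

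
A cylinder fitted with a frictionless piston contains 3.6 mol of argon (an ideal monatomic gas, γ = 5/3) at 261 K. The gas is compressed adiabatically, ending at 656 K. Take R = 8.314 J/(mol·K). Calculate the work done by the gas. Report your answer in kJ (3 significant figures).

Adiabatic ⇒ Q = 0, so W_by = −ΔU = nCᵥ(T₁ − T₂).
Cᵥ = 3R/2 = 12.47 J/(mol·K).
W = (3.6)(12.47)(261 − 656) = -17734 J.

W ≈ -17.7 kJ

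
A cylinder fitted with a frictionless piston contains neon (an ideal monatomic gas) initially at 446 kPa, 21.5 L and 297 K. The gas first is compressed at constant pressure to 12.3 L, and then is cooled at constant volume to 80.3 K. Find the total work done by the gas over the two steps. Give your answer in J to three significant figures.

W_total ≈ -4100 J

Step 1 (isobaric): W = PΔV = (446 kPa)(12.3 − 21.5 L) = -4103 J.
Step 2 (isochoric): W = 0 (constant volume).
W_total = -4103 + 0 = -4103 J.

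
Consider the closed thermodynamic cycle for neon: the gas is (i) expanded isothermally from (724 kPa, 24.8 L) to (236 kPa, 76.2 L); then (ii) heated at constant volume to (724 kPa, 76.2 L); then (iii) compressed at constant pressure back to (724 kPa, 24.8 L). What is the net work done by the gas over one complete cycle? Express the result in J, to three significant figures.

W_net ≈ -17100 J

Leg (i): W = PᵢVᵢ ln(V_f/Vᵢ) = (17955) ln(76.2/24.8) = 20155 J.
Leg (ii): W = 0.
Leg (iii): W = PΔV = (724)(24.8 − 76.2) = -37214 J.
W_net = 20155 − 37214 = -17059 J.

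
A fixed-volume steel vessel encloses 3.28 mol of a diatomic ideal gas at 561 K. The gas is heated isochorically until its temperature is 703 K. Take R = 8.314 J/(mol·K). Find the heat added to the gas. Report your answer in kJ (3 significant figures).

Q ≈ 9.68 kJ

Constant volume ⇒ W = 0, so Q = ΔU = nCᵥΔT with Cᵥ = 5R/2 = 20.79 J/(mol·K).
ΔU = (3.28)(20.79)(703 − 561) = 9681 J.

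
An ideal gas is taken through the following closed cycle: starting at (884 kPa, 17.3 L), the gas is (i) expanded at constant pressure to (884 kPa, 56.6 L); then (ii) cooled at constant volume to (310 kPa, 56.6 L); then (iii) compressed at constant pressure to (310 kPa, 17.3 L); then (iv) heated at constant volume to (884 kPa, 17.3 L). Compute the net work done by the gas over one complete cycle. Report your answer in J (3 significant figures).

Constant-volume legs do no work.
W(i) = (884)(56.6 − 17.3) = 34741 J; W(iii) = (310)(17.3 − 56.6) = -12183 J.
W_net = 34741 − 12183 = 22558 J (the clockwise enclosed area).

W_net ≈ 22600 J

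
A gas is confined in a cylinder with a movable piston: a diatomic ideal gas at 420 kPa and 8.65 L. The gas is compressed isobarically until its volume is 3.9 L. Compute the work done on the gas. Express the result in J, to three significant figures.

Isobaric: W = P ΔV.
W = (420 kPa)(3.9 − 8.65 L) = (420)(-4.75) = -1995 J.
Work on gas = −W_by = 1995 J.

W ≈ 2000 J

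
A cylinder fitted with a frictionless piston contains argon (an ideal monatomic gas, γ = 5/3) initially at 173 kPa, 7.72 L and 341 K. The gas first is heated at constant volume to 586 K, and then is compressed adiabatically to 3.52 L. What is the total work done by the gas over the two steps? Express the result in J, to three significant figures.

Step 1 (isochoric): W = 0 (constant volume).
After step 1: P = 297.3 kPa (V unchanged).
Step 2 (adiabatic): W = (P₁V₁ − P₂V₂)/(γ−1) = (2295 − 3874)/0.667 = -2369 J.
W_total = 0 − 2369 = -2369 J.

W_total ≈ -2370 J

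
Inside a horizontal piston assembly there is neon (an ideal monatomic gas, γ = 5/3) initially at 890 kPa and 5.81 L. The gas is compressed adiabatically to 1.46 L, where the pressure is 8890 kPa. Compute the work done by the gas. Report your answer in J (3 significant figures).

Adiabatic: W = (P₁V₁ − P₂V₂)/(γ − 1) with γ = 5/3.
P₁V₁ = 5171 J, P₂V₂ = 12979 J.
W = (5171 − 12979) / 0.6667 = -11713 J.

W ≈ -11700 J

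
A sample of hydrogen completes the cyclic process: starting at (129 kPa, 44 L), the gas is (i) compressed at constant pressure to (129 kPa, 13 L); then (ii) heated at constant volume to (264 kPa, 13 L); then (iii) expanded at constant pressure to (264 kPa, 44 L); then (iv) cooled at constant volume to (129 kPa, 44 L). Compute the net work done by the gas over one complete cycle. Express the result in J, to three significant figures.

W_net ≈ 4180 J

Constant-volume legs do no work.
W(i) = (129)(13 − 44) = -3999 J; W(iii) = (264)(44 − 13) = 8184 J.
W_net = -3999 + 8184 = 4185 J (the clockwise enclosed area).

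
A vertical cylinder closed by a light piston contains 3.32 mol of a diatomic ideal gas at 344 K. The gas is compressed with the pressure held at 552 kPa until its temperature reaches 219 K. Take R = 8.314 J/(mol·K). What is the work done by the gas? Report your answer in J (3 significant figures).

W ≈ -3450 J

Isobaric: W = P ΔV = nR ΔT.
W = (3.32)(8.314)(219 − 344) = -3450 J.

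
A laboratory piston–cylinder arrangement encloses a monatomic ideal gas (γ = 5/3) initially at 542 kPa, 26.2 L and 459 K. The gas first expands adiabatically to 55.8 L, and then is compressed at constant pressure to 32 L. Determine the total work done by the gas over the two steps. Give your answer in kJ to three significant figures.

W_total ≈ 4.77 kJ

Step 1 (adiabatic): W = (P₁V₁ − P₂V₂)/(γ−1) = (14200 − 8579)/0.667 = 8433 J.
After step 1: P = 153.7 kPa, V = 55.8 L, T = 277.3 K.
Step 2 (isobaric): W = PΔV = (153.7 kPa)(32 − 55.8 L) = -3659 J.
W_total = 8433 − 3659 = 4774 J.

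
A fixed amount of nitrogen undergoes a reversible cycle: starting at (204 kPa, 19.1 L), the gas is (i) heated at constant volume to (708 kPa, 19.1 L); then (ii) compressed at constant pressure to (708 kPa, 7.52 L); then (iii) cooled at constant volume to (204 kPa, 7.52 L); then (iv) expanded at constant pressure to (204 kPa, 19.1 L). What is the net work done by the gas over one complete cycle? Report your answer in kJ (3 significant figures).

Constant-volume legs do no work.
W(ii) = (708)(7.52 − 19.1) = -8199 J; W(iv) = (204)(19.1 − 7.52) = 2362 J.
W_net = -8199 + 2362 = -5836 J (the counter-clockwise enclosed area).

W_net ≈ -5.84 kJ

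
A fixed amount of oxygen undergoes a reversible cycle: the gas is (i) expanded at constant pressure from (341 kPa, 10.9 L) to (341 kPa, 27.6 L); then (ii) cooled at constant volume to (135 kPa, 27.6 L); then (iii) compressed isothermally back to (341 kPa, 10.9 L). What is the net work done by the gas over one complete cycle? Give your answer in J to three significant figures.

W_net ≈ 2230 J

Leg (i): W = PΔV = (341)(27.6 − 10.9) = 5695 J.
Leg (ii): W = 0.
Leg (iii): W = PᵢVᵢ ln(V_f/Vᵢ) = (3726) ln(10.9/27.6) = -3462 J.
W_net = 5695 − 3462 = 2233 J.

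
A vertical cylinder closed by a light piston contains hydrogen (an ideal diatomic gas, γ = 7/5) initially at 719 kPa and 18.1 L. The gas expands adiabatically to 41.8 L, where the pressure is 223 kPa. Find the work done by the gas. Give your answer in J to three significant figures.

Adiabatic: W = (P₁V₁ − P₂V₂)/(γ − 1) with γ = 7/5.
P₁V₁ = 13014 J, P₂V₂ = 9321 J.
W = (13014 − 9321) / 0.4 = 9231 J.

W ≈ 9230 J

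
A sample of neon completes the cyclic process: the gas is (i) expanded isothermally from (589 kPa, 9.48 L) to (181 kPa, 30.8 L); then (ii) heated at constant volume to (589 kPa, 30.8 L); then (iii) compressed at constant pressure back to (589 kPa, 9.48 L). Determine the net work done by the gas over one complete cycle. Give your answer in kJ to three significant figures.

Leg (i): W = PᵢVᵢ ln(V_f/Vᵢ) = (5584) ln(30.8/9.48) = 6579 J.
Leg (ii): W = 0.
Leg (iii): W = PΔV = (589)(9.48 − 30.8) = -12557 J.
W_net = 6579 − 12557 = -5978 J.

W_net ≈ -5.98 kJ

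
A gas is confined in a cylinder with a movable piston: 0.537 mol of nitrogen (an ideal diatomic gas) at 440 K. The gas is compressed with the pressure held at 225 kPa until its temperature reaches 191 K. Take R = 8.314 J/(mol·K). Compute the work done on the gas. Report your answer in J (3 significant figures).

Isobaric: W = P ΔV = nR ΔT.
W = (0.537)(8.314)(191 − 440) = -1112 J.
Work on gas = −W_by = 1112 J.

W ≈ 1110 J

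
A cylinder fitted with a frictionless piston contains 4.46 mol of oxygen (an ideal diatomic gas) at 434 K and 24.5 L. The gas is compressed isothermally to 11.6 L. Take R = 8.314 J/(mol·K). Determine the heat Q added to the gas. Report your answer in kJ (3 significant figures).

Isothermal ⇒ ΔU = 0, so Q = W = nRT ln(V₂/V₁).
Q = (4.46)(8.314)(434) ln(11.6/24.5) = 16093 × -0.7477 = -12032 J.

Q ≈ -12.0 kJ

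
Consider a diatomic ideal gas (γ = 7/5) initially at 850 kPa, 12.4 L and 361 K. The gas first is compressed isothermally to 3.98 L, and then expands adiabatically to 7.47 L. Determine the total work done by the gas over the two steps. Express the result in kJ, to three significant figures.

W_total ≈ -6.11 kJ

Step 1 (isothermal): W = P₁V₁ ln(V₂/V₁) = (10540) ln(3.98/12.4) = -11978 J.
After step 1: P = 2648 kPa, V = 3.98 L, T = 361 K.
Step 2 (adiabatic): W = (P₁V₁ − P₂V₂)/(γ−1) = (10540 − 8193)/0.4 = 5866 J.
W_total = -11978 + 5866 = -6111 J.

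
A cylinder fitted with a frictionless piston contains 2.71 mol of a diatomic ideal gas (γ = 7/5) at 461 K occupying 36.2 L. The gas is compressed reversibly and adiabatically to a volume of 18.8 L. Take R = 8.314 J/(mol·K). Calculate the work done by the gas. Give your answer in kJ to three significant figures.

W ≈ -7.78 kJ

Adiabatic: TV^(γ−1) = const with γ = 7/5.
T₂ = T₁ (V₁/V₂)^(γ−1) = 461 × (36.2/18.8)^0.4 = 461 × 1.3 = 599.1 K.
W_by = nCᵥ(T₁ − T₂) = (2.71)(20.79)(461 − 599.1) = -7781 J.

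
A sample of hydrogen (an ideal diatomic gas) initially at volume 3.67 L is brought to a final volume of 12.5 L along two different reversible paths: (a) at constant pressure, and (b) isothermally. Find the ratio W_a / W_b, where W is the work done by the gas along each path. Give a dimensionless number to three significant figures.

Path (a) isobaric: W = P₁(V₂ − V₁) → W_a/(P₁V₁) = 2.406.
Path (b) isothermal: W = P₁V₁ ln(V₂/V₁) → W_b/(P₁V₁) = 1.226.
W_a / W_b = 2.406 / 1.226 = 1.963.

W_a / W_b ≈ 1.96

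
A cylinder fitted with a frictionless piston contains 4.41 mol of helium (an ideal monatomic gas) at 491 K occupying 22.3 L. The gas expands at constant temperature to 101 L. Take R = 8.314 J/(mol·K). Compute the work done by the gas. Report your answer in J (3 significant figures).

Isothermal: W = nRT ln(V₂/V₁).
W = (4.41)(8.314)(491) × ln(101/22.3)
  = 18002 × 1.511
W_by_gas = 27193 J.

W ≈ 27200 J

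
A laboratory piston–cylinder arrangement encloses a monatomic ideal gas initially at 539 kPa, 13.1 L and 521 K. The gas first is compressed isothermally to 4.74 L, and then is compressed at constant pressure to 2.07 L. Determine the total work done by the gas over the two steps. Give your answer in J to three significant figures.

W_total ≈ -11200 J

Step 1 (isothermal): W = P₁V₁ ln(V₂/V₁) = (7061) ln(4.74/13.1) = -7178 J.
After step 1: P = 1490 kPa, V = 4.74 L, T = 521 K.
Step 2 (isobaric): W = PΔV = (1490 kPa)(2.07 − 4.74 L) = -3977 J.
W_total = -7178 − 3977 = -11155 J.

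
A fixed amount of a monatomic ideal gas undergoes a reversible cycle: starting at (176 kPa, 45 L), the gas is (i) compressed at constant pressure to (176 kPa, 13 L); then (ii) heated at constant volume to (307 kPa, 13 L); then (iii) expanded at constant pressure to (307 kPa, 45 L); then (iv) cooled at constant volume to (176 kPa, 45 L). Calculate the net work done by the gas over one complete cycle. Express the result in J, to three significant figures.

W_net ≈ 4190 J

Constant-volume legs do no work.
W(i) = (176)(13 − 45) = -5632 J; W(iii) = (307)(45 − 13) = 9824 J.
W_net = -5632 + 9824 = 4192 J (the clockwise enclosed area).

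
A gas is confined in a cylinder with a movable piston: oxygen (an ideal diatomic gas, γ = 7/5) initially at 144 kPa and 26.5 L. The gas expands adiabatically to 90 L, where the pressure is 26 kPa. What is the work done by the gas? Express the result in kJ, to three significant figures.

Adiabatic: W = (P₁V₁ − P₂V₂)/(γ − 1) with γ = 7/5.
P₁V₁ = 3816 J, P₂V₂ = 2340 J.
W = (3816 − 2340) / 0.4 = 3690 J.

W ≈ 3.69 kJ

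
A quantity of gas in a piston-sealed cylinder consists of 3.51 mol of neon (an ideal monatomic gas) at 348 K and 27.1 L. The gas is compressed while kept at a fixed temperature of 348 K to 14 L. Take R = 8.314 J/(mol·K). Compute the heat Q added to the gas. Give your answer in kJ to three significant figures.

Isothermal ⇒ ΔU = 0, so Q = W = nRT ln(V₂/V₁).
Q = (3.51)(8.314)(348) ln(14/27.1) = 10155 × -0.6605 = -6707 J.

Q ≈ -6.71 kJ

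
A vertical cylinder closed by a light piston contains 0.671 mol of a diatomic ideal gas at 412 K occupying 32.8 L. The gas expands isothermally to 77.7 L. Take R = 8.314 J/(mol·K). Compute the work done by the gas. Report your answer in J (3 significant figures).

Isothermal: W = nRT ln(V₂/V₁).
W = (0.671)(8.314)(412) × ln(77.7/32.8)
  = 2298 × 0.8624
W_by_gas = 1982 J.

W ≈ 1980 J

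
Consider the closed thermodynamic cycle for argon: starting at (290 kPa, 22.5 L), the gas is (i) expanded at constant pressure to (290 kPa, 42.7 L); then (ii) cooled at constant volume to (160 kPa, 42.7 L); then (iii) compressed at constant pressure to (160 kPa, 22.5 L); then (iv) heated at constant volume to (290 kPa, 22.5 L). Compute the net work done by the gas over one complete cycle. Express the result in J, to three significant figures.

W_net ≈ 2630 J

Constant-volume legs do no work.
W(i) = (290)(42.7 − 22.5) = 5858 J; W(iii) = (160)(22.5 − 42.7) = -3232 J.
W_net = 5858 − 3232 = 2626 J (the clockwise enclosed area).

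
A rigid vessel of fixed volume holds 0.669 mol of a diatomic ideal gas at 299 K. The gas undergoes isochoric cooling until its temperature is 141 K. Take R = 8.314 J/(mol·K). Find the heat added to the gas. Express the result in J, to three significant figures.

Q ≈ -2200 J

Constant volume ⇒ W = 0, so Q = ΔU = nCᵥΔT with Cᵥ = 5R/2 = 20.79 J/(mol·K).
ΔU = (0.669)(20.79)(141 − 299) = -2197 J.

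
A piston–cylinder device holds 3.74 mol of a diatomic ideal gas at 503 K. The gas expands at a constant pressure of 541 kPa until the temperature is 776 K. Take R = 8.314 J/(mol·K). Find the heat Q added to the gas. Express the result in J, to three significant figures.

Isobaric: W = nRΔT = (3.74)(8.314)(273) = 8489 J.
ΔU = nCᵥΔT with Cᵥ = 5R/2: ΔU = (3.74)(20.79)(273) = 21222 J.
Q = ΔU + W = 21222 + 8489 = 29711 J.

Q ≈ 29700 J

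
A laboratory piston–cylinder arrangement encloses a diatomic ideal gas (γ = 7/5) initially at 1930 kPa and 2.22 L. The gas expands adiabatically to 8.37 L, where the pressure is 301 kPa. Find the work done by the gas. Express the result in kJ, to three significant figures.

W ≈ 4.41 kJ

Adiabatic: W = (P₁V₁ − P₂V₂)/(γ − 1) with γ = 7/5.
P₁V₁ = 4285 J, P₂V₂ = 2519 J.
W = (4285 − 2519) / 0.4 = 4413 J.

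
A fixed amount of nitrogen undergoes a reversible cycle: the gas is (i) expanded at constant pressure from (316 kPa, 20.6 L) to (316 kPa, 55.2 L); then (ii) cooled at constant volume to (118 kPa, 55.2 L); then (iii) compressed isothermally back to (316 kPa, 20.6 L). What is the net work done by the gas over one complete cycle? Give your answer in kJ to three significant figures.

W_net ≈ 4.51 kJ

Leg (i): W = PΔV = (316)(55.2 − 20.6) = 10934 J.
Leg (ii): W = 0.
Leg (iii): W = PᵢVᵢ ln(V_f/Vᵢ) = (6514) ln(20.6/55.2) = -6420 J.
W_net = 10934 − 6420 = 4513 J.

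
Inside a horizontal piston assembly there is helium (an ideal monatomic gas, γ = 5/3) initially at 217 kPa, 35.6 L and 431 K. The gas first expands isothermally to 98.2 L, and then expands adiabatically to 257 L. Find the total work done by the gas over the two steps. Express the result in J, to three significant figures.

Step 1 (isothermal): W = P₁V₁ ln(V₂/V₁) = (7725) ln(98.2/35.6) = 7838 J.
After step 1: P = 78.67 kPa, V = 98.2 L, T = 431 K.
Step 2 (adiabatic): W = (P₁V₁ − P₂V₂)/(γ−1) = (7725 − 4068)/0.667 = 5486 J.
W_total = 7838 + 5486 = 13325 J.

W_total ≈ 13300 J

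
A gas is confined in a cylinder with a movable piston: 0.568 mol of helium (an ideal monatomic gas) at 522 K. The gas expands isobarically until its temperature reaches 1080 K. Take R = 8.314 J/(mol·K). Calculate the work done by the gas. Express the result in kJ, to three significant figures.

Isobaric: W = P ΔV = nR ΔT.
W = (0.568)(8.314)(1080 − 522) = 2635 J.

W ≈ 2.64 kJ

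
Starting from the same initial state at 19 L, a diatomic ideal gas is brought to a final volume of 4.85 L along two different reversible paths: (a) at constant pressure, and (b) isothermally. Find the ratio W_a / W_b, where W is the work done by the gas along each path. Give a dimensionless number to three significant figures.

W_a / W_b ≈ 0.545

Path (a) isobaric: W = P₁(V₂ − V₁) → W_a/(P₁V₁) = -0.7447.
Path (b) isothermal: W = P₁V₁ ln(V₂/V₁) → W_b/(P₁V₁) = -1.365.
W_a / W_b = -0.7447 / -1.365 = 0.5454.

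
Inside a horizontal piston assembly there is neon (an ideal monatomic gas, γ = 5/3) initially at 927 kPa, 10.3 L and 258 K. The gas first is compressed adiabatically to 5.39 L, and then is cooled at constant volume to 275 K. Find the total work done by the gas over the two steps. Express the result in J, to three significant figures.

Step 1 (adiabatic): W = (P₁V₁ − P₂V₂)/(γ−1) = (9548 − 14703)/0.667 = -7733 J.
Step 2 (isochoric): W = 0 (constant volume).
W_total = -7733 + 0 = -7733 J.

W_total ≈ -7730 J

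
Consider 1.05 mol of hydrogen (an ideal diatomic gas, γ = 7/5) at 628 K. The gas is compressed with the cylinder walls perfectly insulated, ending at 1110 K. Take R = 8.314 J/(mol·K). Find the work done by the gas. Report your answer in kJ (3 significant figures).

W ≈ -10.5 kJ

Adiabatic ⇒ Q = 0, so W_by = −ΔU = nCᵥ(T₁ − T₂).
Cᵥ = 5R/2 = 20.79 J/(mol·K).
W = (1.05)(20.79)(628 − 1110) = -10519 J.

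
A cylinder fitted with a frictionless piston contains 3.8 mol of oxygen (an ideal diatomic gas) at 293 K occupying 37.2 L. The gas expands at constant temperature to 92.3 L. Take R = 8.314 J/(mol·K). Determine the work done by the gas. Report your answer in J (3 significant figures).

W ≈ 8410 J

Isothermal: W = nRT ln(V₂/V₁).
W = (3.8)(8.314)(293) × ln(92.3/37.2)
  = 9257 × 0.9087
W_by_gas = 8412 J.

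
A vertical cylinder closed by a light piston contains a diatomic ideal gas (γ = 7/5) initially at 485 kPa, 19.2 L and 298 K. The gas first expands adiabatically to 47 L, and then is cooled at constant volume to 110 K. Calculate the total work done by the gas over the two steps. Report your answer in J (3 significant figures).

W_total ≈ 7010 J

Step 1 (adiabatic): W = (P₁V₁ − P₂V₂)/(γ−1) = (9312 − 6509)/0.4 = 7007 J.
Step 2 (isochoric): W = 0 (constant volume).
W_total = 7007 + 0 = 7007 J.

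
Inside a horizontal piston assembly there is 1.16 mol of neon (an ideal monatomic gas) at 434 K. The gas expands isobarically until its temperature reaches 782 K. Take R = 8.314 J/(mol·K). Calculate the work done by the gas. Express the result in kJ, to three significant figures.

Isobaric: W = P ΔV = nR ΔT.
W = (1.16)(8.314)(782 − 434) = 3356 J.

W ≈ 3.36 kJ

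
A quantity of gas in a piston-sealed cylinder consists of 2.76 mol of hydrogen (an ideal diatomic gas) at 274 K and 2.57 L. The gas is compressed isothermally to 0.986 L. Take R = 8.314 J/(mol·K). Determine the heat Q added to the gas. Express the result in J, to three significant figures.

Isothermal ⇒ ΔU = 0, so Q = W = nRT ln(V₂/V₁).
Q = (2.76)(8.314)(274) ln(0.986/2.57) = 6287 × -0.958 = -6023 J.

Q ≈ -6020 J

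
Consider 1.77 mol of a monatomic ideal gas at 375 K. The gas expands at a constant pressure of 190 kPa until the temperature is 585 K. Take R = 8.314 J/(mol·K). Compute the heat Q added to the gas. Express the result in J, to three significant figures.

Isobaric: W = nRΔT = (1.77)(8.314)(210) = 3090 J.
ΔU = nCᵥΔT with Cᵥ = 3R/2: ΔU = (1.77)(12.47)(210) = 4635 J.
Q = ΔU + W = 4635 + 3090 = 7726 J.

Q ≈ 7730 J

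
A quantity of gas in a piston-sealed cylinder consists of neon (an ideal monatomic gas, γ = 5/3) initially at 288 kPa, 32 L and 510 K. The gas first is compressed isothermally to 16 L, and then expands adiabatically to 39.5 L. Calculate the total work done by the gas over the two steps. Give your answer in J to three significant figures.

Step 1 (isothermal): W = P₁V₁ ln(V₂/V₁) = (9216) ln(16/32) = -6388 J.
After step 1: P = 576 kPa, V = 16 L, T = 510 K.
Step 2 (adiabatic): W = (P₁V₁ − P₂V₂)/(γ−1) = (9216 − 5045)/0.667 = 6256 J.
W_total = -6388 + 6256 = -132.1 J.

W_total ≈ -132 J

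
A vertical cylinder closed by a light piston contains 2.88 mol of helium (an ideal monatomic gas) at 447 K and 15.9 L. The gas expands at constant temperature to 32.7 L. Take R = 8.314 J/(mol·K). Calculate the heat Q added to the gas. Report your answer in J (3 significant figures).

Q ≈ 7720 J

Isothermal ⇒ ΔU = 0, so Q = W = nRT ln(V₂/V₁).
Q = (2.88)(8.314)(447) ln(32.7/15.9) = 10703 × 0.7211 = 7718 J.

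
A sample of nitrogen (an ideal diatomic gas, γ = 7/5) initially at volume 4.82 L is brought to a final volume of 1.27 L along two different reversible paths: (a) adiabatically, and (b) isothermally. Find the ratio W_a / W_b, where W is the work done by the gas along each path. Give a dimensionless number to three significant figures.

W_a / W_b ≈ 1.32

Path (a) adiabatic: W = P₁V₁(1 − (V₁/V₂)^(γ−1))/(γ−1) → W_a/(P₁V₁) = -1.762.
Path (b) isothermal: W = P₁V₁ ln(V₂/V₁) → W_b/(P₁V₁) = -1.334.
W_a / W_b = -1.762 / -1.334 = 1.321.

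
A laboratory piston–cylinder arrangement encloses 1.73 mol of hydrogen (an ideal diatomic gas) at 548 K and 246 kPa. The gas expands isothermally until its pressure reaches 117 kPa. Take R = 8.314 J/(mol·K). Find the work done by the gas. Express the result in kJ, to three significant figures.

W ≈ 5.86 kJ

Isothermal process: W = nRT ln(V₂/V₁) = nRT ln(P₁/P₂).
W = (1.73)(8.314)(548) × ln(246/117)
  = 7882 × ln(2.103) = 7882 × 0.7432
W_by_gas = 5858 J.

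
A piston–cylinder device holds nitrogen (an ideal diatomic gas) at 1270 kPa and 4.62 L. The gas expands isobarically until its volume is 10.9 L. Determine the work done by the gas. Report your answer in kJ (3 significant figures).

Isobaric: W = P ΔV.
W = (1270 kPa)(10.9 − 4.62 L) = (1270)(6.28) = 7976 J.

W ≈ 7.98 kJ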